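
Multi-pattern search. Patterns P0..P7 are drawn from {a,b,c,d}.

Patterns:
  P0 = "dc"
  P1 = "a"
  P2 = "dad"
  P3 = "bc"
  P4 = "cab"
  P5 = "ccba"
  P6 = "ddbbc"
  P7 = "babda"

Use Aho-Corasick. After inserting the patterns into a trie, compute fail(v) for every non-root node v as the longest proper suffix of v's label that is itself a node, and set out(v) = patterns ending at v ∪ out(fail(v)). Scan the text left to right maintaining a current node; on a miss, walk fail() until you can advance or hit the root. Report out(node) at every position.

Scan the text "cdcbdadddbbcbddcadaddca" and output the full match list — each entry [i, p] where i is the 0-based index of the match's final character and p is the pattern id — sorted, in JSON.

Build automaton:
Trie (insert patterns):
  n0 'ε': a→3 b→6 c→8 d→1
  n1 'd': a→4 c→2 d→14
  n2 'dc': ·  ←P0
  n3 'a': ·  ←P1
  n4 'da': d→5
  n5 'dad': ·  ←P2
  n6 'b': a→18 c→7
  n7 'bc': ·  ←P3
  n8 'c': a→9 c→11
  n9 'ca': b→10
  n10 'cab': ·  ←P4
  n11 'cc': b→12
  n12 'ccb': a→13
  n13 'ccba': ·  ←P5
  n14 'dd': b→15
  n15 'ddb': b→16
  n16 'ddbb': c→17
  n17 'ddbbc': ·  ←P6
  n18 'ba': b→19
  n19 'bab': d→20
  n20 'babd': a→21
  n21 'babda': ·  ←P7

Failure links (BFS by depth):
  n1('d'): parent n0 fail=0; on 'd' 0 → fail=0;  out ∅∪∅=∅
  n3('a'): parent n0 fail=0; on 'a' 0 → fail=0;  out {1}∪∅={1}
  n6('b'): parent n0 fail=0; on 'b' 0 → fail=0;  out ∅∪∅=∅
  n8('c'): parent n0 fail=0; on 'c' 0 → fail=0;  out ∅∪∅=∅
  n2('dc'): parent n1 fail=0; on 'c' 0 → fail=8;  out {0}∪∅={0}
  n4('da'): parent n1 fail=0; on 'a' 0 → fail=3;  out ∅∪{1}={1}
  n7('bc'): parent n6 fail=0; on 'c' 0 → fail=8;  out {3}∪∅={3}
  n9('ca'): parent n8 fail=0; on 'a' 0 → fail=3;  out ∅∪{1}={1}
  n11('cc'): parent n8 fail=0; on 'c' 0 → fail=8;  out ∅∪∅=∅
  n14('dd'): parent n1 fail=0; on 'd' 0 → fail=1;  out ∅∪∅=∅
  n18('ba'): parent n6 fail=0; on 'a' 0 → fail=3;  out ∅∪{1}={1}
  n5('dad'): parent n4 fail=3; on 'd' 3→0 → fail=1;  out {2}∪∅={2}
  n10('cab'): parent n9 fail=3; on 'b' 3→0 → fail=6;  out {4}∪∅={4}
  n12('ccb'): parent n11 fail=8; on 'b' 8→0 → fail=6;  out ∅∪∅=∅
  n15('ddb'): parent n14 fail=1; on 'b' 1→0 → fail=6;  out ∅∪∅=∅
  n19('bab'): parent n18 fail=3; on 'b' 3→0 → fail=6;  out ∅∪∅=∅
  n13('ccba'): parent n12 fail=6; on 'a' 6 → fail=18;  out {5}∪{1}={1,5}
  n16('ddbb'): parent n15 fail=6; on 'b' 6→0 → fail=6;  out ∅∪∅=∅
  n20('babd'): parent n19 fail=6; on 'd' 6→0 → fail=1;  out ∅∪∅=∅
  n17('ddbbc'): parent n16 fail=6; on 'c' 6 → fail=7;  out {6}∪{3}={3,6}
  n21('babda'): parent n20 fail=1; on 'a' 1 → fail=4;  out {7}∪{1}={1,7}

Scan:
[0] read 'c'  n0⇒n8
[1] read 'd'  n8⇒n1 ·f
[2] read 'c'  n1⇒n2  → match P0@[1:2]
[3] read 'b'  n2⇒n6 ·f
[4] read 'd'  n6⇒n1 ·f
[5] read 'a'  n1⇒n4  → match P1@[5:5]
[6] read 'd'  n4⇒n5  → match P2@[4:6]
[7] read 'd'  n5⇒n14 ·f
[8] read 'd'  n14⇒n14 ·f
[9] read 'b'  n14⇒n15
[10] read 'b'  n15⇒n16
[11] read 'c'  n16⇒n17  → match P3@[10:11],P6@[7:11]
[12] read 'b'  n17⇒n6 ·f
[13] read 'd'  n6⇒n1 ·f
[14] read 'd'  n1⇒n14
[15] read 'c'  n14⇒n2 ·f  → match P0@[14:15]
[16] read 'a'  n2⇒n9 ·f  → match P1@[16:16]
[17] read 'd'  n9⇒n1 ·f
[18] read 'a'  n1⇒n4  → match P1@[18:18]
[19] read 'd'  n4⇒n5  → match P2@[17:19]
[20] read 'd'  n5⇒n14 ·f
[21] read 'c'  n14⇒n2 ·f  → match P0@[20:21]
[22] read 'a'  n2⇒n9 ·f  → match P1@[22:22]

Matches: [[2,0],[5,1],[6,2],[11,3],[11,6],[15,0],[16,1],[18,1],[19,2],[21,0],[22,1]]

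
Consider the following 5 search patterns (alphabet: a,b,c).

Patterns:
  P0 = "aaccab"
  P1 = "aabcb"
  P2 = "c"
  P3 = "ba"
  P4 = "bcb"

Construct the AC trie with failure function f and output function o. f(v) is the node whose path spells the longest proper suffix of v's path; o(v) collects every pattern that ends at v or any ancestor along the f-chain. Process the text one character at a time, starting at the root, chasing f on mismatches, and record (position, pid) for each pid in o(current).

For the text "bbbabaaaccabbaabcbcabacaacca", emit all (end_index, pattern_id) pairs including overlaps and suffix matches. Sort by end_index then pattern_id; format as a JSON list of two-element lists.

Construct AC machine:
Trie (insert patterns):
  0='ε' goto a→1 b→11 c→10
  1='a' goto a→2
  2='aa' goto b→7 c→3
  3='aac' goto c→4
  4='aacc' goto a→5
  5='aacca' goto b→6
  6='aaccab' goto ·  [P0 ends]
  7='aab' goto c→8
  8='aabc' goto b→9
  9='aabcb' goto ·  [P1 ends]
  10='c' goto ·  [P2 ends]
  11='b' goto a→12 c→13
  12='ba' goto ·  [P3 ends]
  13='bc' goto b→14
  14='bcb' goto ·  [P4 ends]

BFS fail/out derivation:
  fail(1) 'a': from fail(0)=0 chase 'a': 0 ⇒ 0;  out=∅∪out(0)=∅
  fail(10) 'c': from fail(0)=0 chase 'c': 0 ⇒ 0;  out={2}∪out(0)={2}
  fail(11) 'b': from fail(0)=0 chase 'b': 0 ⇒ 0;  out=∅∪out(0)=∅
  fail(2) 'aa': from fail(1)=0 chase 'a': 0 ⇒ 1;  out=∅∪out(1)=∅
  fail(12) 'ba': from fail(11)=0 chase 'a': 0 ⇒ 1;  out={3}∪out(1)={3}
  fail(13) 'bc': from fail(11)=0 chase 'c': 0 ⇒ 10;  out=∅∪out(10)={2}
  fail(3) 'aac': from fail(2)=1 chase 'c': 1→0 ⇒ 10;  out=∅∪out(10)={2}
  fail(7) 'aab': from fail(2)=1 chase 'b': 1→0 ⇒ 11;  out=∅∪out(11)=∅
  fail(14) 'bcb': from fail(13)=10 chase 'b': 10→0 ⇒ 11;  out={4}∪out(11)={4}
  fail(4) 'aacc': from fail(3)=10 chase 'c': 10→0 ⇒ 10;  out=∅∪out(10)={2}
  fail(8) 'aabc': from fail(7)=11 chase 'c': 11 ⇒ 13;  out=∅∪out(13)={2}
  fail(5) 'aacca': from fail(4)=10 chase 'a': 10→0 ⇒ 1;  out=∅∪out(1)=∅
  fail(9) 'aabcb': from fail(8)=13 chase 'b': 13 ⇒ 14;  out={1}∪out(14)={1,4}
  fail(6) 'aaccab': from fail(5)=1 chase 'b': 1→0 ⇒ 11;  out={0}∪out(11)={0}

Text stream:
[0] read 'b'  n0⇒n11
[1] read 'b'  n11⇒n11 ·f
[2] read 'b'  n11⇒n11 ·f
[3] read 'a'  n11⇒n12  emit P3@[2:3]
[4] read 'b'  n12⇒n11 ·f
[5] read 'a'  n11⇒n12  emit P3@[4:5]
[6] read 'a'  n12⇒n2 ·f
[7] read 'a'  n2⇒n2 ·f
[8] read 'c'  n2⇒n3  emit P2@[8:8]
[9] read 'c'  n3⇒n4  emit P2@[9:9]
[10] read 'a'  n4⇒n5
[11] read 'b'  n5⇒n6  emit P0@[6:11]
[12] read 'b'  n6⇒n11 ·f
[13] read 'a'  n11⇒n12  emit P3@[12:13]
[14] read 'a'  n12⇒n2 ·f
[15] read 'b'  n2⇒n7
[16] read 'c'  n7⇒n8  emit P2@[16:16]
[17] read 'b'  n8⇒n9  emit P1@[13:17],P4@[15:17]
[18] read 'c'  n9⇒n13 ·f  emit P2@[18:18]
[19] read 'a'  n13⇒n1 ·f
[20] read 'b'  n1⇒n11 ·f
[21] read 'a'  n11⇒n12  emit P3@[20:21]
[22] read 'c'  n12⇒n10 ·f  emit P2@[22:22]
[23] read 'a'  n10⇒n1 ·f
[24] read 'a'  n1⇒n2
[25] read 'c'  n2⇒n3  emit P2@[25:25]
[26] read 'c'  n3⇒n4  emit P2@[26:26]
[27] read 'a'  n4⇒n5

Matches: [[3,3],[5,3],[8,2],[9,2],[11,0],[13,3],[16,2],[17,1],[17,4],[18,2],[21,3],[22,2],[25,2],[26,2]]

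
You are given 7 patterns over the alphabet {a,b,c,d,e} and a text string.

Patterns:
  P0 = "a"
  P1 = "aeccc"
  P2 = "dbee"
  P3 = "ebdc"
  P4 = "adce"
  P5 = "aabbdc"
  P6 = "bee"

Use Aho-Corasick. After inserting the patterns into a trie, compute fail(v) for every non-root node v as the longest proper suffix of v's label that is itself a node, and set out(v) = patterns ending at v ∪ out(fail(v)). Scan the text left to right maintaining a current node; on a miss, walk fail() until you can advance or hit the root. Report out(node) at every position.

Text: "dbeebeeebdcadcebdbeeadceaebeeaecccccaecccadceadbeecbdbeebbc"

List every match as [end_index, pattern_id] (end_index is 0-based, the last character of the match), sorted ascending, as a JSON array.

Build automaton:
Trie nodes:
  0='ε' goto a→1 b→22 d→6 e→10
  1='a' goto a→17 d→14 e→2  [P0 ends]
  2='ae' goto c→3
  3='aec' goto c→4
  4='aecc' goto c→5
  5='aeccc' goto ·  [P1 ends]
  6='d' goto b→7
  7='db' goto e→8
  8='dbe' goto e→9
  9='dbee' goto ·  [P2 ends]
  10='e' goto b→11
  11='eb' goto d→12
  12='ebd' goto c→13
  13='ebdc' goto ·  [P3 ends]
  14='ad' goto c→15
  15='adc' goto e→16
  16='adce' goto ·  [P4 ends]
  17='aa' goto b→18
  18='aab' goto b→19
  19='aabb' goto d→20
  20='aabbd' goto c→21
  21='aabbdc' goto ·  [P5 ends]
  22='b' goto e→23
  23='be' goto e→24
  24='bee' goto ·  [P6 ends]

BFS fail/out derivation:
  n1('a'): parent n0 fail=0; on 'a' 0 → fail=0;  out {0}∪∅={0}
  n6('d'): parent n0 fail=0; on 'd' 0 → fail=0;  out ∅∪∅=∅
  n10('e'): parent n0 fail=0; on 'e' 0 → fail=0;  out ∅∪∅=∅
  n22('b'): parent n0 fail=0; on 'b' 0 → fail=0;  out ∅∪∅=∅
  n2('ae'): parent n1 fail=0; on 'e' 0 → fail=10;  out ∅∪∅=∅
  n7('db'): parent n6 fail=0; on 'b' 0 → fail=22;  out ∅∪∅=∅
  n11('eb'): parent n10 fail=0; on 'b' 0 → fail=22;  out ∅∪∅=∅
  n14('ad'): parent n1 fail=0; on 'd' 0 → fail=6;  out ∅∪∅=∅
  n17('aa'): parent n1 fail=0; on 'a' 0 → fail=1;  out ∅∪{0}={0}
  n23('be'): parent n22 fail=0; on 'e' 0 → fail=10;  out ∅∪∅=∅
  n3('aec'): parent n2 fail=10; on 'c' 10→0 → fail=0;  out ∅∪∅=∅
  n8('dbe'): parent n7 fail=22; on 'e' 22 → fail=23;  out ∅∪∅=∅
  n12('ebd'): parent n11 fail=22; on 'd' 22→0 → fail=6;  out ∅∪∅=∅
  n15('adc'): parent n14 fail=6; on 'c' 6→0 → fail=0;  out ∅∪∅=∅
  n18('aab'): parent n17 fail=1; on 'b' 1→0 → fail=22;  out ∅∪∅=∅
  n24('bee'): parent n23 fail=10; on 'e' 10→0 → fail=10;  out {6}∪∅={6}
  n4('aecc'): parent n3 fail=0; on 'c' 0 → fail=0;  out ∅∪∅=∅
  n9('dbee'): parent n8 fail=23; on 'e' 23 → fail=24;  out {2}∪{6}={2,6}
  n13('ebdc'): parent n12 fail=6; on 'c' 6→0 → fail=0;  out {3}∪∅={3}
  n16('adce'): parent n15 fail=0; on 'e' 0 → fail=10;  out {4}∪∅={4}
  n19('aabb'): parent n18 fail=22; on 'b' 22→0 → fail=22;  out ∅∪∅=∅
  n5('aeccc'): parent n4 fail=0; on 'c' 0 → fail=0;  out {1}∪∅={1}
  n20('aabbd'): parent n19 fail=22; on 'd' 22→0 → fail=6;  out ∅∪∅=∅
  n21('aabbdc'): parent n20 fail=6; on 'c' 6→0 → fail=0;  out {5}∪∅={5}

Text stream:
i=0 'd': node 0→6
i=1 'b': node 6→7
i=2 'e': node 7→8
i=3 'e': node 8→9  ** P2@[0:3],P6@[1:3]
i=4 'b': node 9→11 (via fail)
i=5 'e': node 11→23 (via fail)
i=6 'e': node 23→24  ** P6@[4:6]
i=7 'e': node 24→10 (via fail)
i=8 'b': node 10→11
i=9 'd': node 11→12
i=10 'c': node 12→13  ** P3@[7:10]
i=11 'a': node 13→1 (via fail)  ** P0@[11:11]
i=12 'd': node 1→14
i=13 'c': node 14→15
i=14 'e': node 15→16  ** P4@[11:14]
i=15 'b': node 16→11 (via fail)
i=16 'd': node 11→12
i=17 'b': node 12→7 (via fail)
i=18 'e': node 7→8
i=19 'e': node 8→9  ** P2@[16:19],P6@[17:19]
i=20 'a': node 9→1 (via fail)  ** P0@[20:20]
i=21 'd': node 1→14
i=22 'c': node 14→15
i=23 'e': node 15→16  ** P4@[20:23]
i=24 'a': node 16→1 (via fail)  ** P0@[24:24]
i=25 'e': node 1→2
i=26 'b': node 2→11 (via fail)
i=27 'e': node 11→23 (via fail)
i=28 'e': node 23→24  ** P6@[26:28]
i=29 'a': node 24→1 (via fail)  ** P0@[29:29]
i=30 'e': node 1→2
i=31 'c': node 2→3
i=32 'c': node 3→4
i=33 'c': node 4→5  ** P1@[29:33]
i=34 'c': node 5→0 (via fail)
i=35 'c': node 0→0
i=36 'a': node 0→1  ** P0@[36:36]
i=37 'e': node 1→2
i=38 'c': node 2→3
i=39 'c': node 3→4
i=40 'c': node 4→5  ** P1@[36:40]
i=41 'a': node 5→1 (via fail)  ** P0@[41:41]
i=42 'd': node 1→14
i=43 'c': node 14→15
i=44 'e': node 15→16  ** P4@[41:44]
i=45 'a': node 16→1 (via fail)  ** P0@[45:45]
i=46 'd': node 1→14
i=47 'b': node 14→7 (via fail)
i=48 'e': node 7→8
i=49 'e': node 8→9  ** P2@[46:49],P6@[47:49]
i=50 'c': node 9→0 (via fail)
i=51 'b': node 0→22
i=52 'd': node 22→6 (via fail)
i=53 'b': node 6→7
i=54 'e': node 7→8
i=55 'e': node 8→9  ** P2@[52:55],P6@[53:55]
i=56 'b': node 9→11 (via fail)
i=57 'b': node 11→22 (via fail)
i=58 'c': node 22→0 (via fail)

All matches (sorted): [[3,2],[3,6],[6,6],[10,3],[11,0],[14,4],[19,2],[19,6],[20,0],[23,4],[24,0],[28,6],[29,0],[33,1],[36,0],[40,1],[41,0],[44,4],[45,0],[49,2],[49,6],[55,2],[55,6]]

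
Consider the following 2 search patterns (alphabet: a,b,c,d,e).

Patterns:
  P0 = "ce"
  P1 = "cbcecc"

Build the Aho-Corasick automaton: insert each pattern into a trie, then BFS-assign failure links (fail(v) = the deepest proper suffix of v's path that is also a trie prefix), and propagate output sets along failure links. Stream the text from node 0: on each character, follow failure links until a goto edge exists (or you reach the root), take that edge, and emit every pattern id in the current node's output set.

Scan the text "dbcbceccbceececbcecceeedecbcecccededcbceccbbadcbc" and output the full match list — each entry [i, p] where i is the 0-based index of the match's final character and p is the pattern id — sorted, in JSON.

Build automaton:
Trie (insert patterns):
  n0 'ε': c→1
  n1 'c': b→3 e→2
  n2 'ce': ·  [P0 ends]
  n3 'cb': c→4
  n4 'cbc': e→5
  n5 'cbce': c→6
  n6 'cbcec': c→7
  n7 'cbcecc': ·  [P1 ends]

BFS fail/out derivation:
  fail(1) 'c': from fail(0)=0 chase 'c': 0 ⇒ 0;  out=∅∪out(0)=∅
  fail(2) 'ce': from fail(1)=0 chase 'e': 0 ⇒ 0;  out={0}∪out(0)={0}
  fail(3) 'cb': from fail(1)=0 chase 'b': 0 ⇒ 0;  out=∅∪out(0)=∅
  fail(4) 'cbc': from fail(3)=0 chase 'c': 0 ⇒ 1;  out=∅∪out(1)=∅
  fail(5) 'cbce': from fail(4)=1 chase 'e': 1 ⇒ 2;  out=∅∪out(2)={0}
  fail(6) 'cbcec': from fail(5)=2 chase 'c': 2→0 ⇒ 1;  out=∅∪out(1)=∅
  fail(7) 'cbcecc': from fail(6)=1 chase 'c': 1→0 ⇒ 1;  out={1}∪out(1)={1}

Text stream:
pos 0 'd': at 0
pos 1 'b': at 0
pos 2 'c': at 1
pos 3 'b': at 3
pos 4 'c': at 4
pos 5 'e': at 5  emit P0@[4:5]
pos 6 'c': at 6
pos 7 'c': at 7  emit P1@[2:7]
pos 8 'b': at 3 (via fail)
pos 9 'c': at 4
pos 10 'e': at 5  emit P0@[9:10]
pos 11 'e': at 0 (via fail)
pos 12 'c': at 1
pos 13 'e': at 2  emit P0@[12:13]
pos 14 'c': at 1 (via fail)
pos 15 'b': at 3
pos 16 'c': at 4
pos 17 'e': at 5  emit P0@[16:17]
pos 18 'c': at 6
pos 19 'c': at 7  emit P1@[14:19]
pos 20 'e': at 2 (via fail)  emit P0@[19:20]
pos 21 'e': at 0 (via fail)
pos 22 'e': at 0
pos 23 'd': at 0
pos 24 'e': at 0
pos 25 'c': at 1
pos 26 'b': at 3
pos 27 'c': at 4
pos 28 'e': at 5  emit P0@[27:28]
pos 29 'c': at 6
pos 30 'c': at 7  emit P1@[25:30]
pos 31 'c': at 1 (via fail)
pos 32 'e': at 2  emit P0@[31:32]
pos 33 'd': at 0 (via fail)
pos 34 'e': at 0
pos 35 'd': at 0
pos 36 'c': at 1
pos 37 'b': at 3
pos 38 'c': at 4
pos 39 'e': at 5  emit P0@[38:39]
pos 40 'c': at 6
pos 41 'c': at 7  emit P1@[36:41]
pos 42 'b': at 3 (via fail)
pos 43 'b': at 0 (via fail)
pos 44 'a': at 0
pos 45 'd': at 0
pos 46 'c': at 1
pos 47 'b': at 3
pos 48 'c': at 4

Result: [[5,0],[7,1],[10,0],[13,0],[17,0],[19,1],[20,0],[28,0],[30,1],[32,0],[39,0],[41,1]]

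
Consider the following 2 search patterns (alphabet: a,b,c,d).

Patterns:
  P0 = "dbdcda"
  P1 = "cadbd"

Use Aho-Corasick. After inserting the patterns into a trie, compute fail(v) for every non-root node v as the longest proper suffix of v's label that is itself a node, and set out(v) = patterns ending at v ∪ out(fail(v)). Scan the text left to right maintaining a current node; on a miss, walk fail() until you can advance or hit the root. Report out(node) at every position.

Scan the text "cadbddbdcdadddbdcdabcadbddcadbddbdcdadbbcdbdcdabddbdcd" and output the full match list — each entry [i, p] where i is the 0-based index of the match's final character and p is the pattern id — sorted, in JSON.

Construct AC machine:
Trie (insert patterns):
  n0 'ε': c→7 d→1
  n1 'd': b→2
  n2 'db': d→3
  n3 'dbd': c→4
  n4 'dbdc': d→5
  n5 'dbdcd': a→6
  n6 'dbdcda': ·  ←P0
  n7 'c': a→8
  n8 'ca': d→9
  n9 'cad': b→10
  n10 'cadb': d→11
  n11 'cadbd': ·  ←P1

Failure links (BFS by depth):
  fail(1) 'd': from fail(0)=0 chase 'd': 0 ⇒ 0;  out=∅∪out(0)=∅
  fail(7) 'c': from fail(0)=0 chase 'c': 0 ⇒ 0;  out=∅∪out(0)=∅
  fail(2) 'db': from fail(1)=0 chase 'b': 0 ⇒ 0;  out=∅∪out(0)=∅
  fail(8) 'ca': from fail(7)=0 chase 'a': 0 ⇒ 0;  out=∅∪out(0)=∅
  fail(3) 'dbd': from fail(2)=0 chase 'd': 0 ⇒ 1;  out=∅∪out(1)=∅
  fail(9) 'cad': from fail(8)=0 chase 'd': 0 ⇒ 1;  out=∅∪out(1)=∅
  fail(4) 'dbdc': from fail(3)=1 chase 'c': 1→0 ⇒ 7;  out=∅∪out(7)=∅
  fail(10) 'cadb': from fail(9)=1 chase 'b': 1 ⇒ 2;  out=∅∪out(2)=∅
  fail(5) 'dbdcd': from fail(4)=7 chase 'd': 7→0 ⇒ 1;  out=∅∪out(1)=∅
  fail(11) 'cadbd': from fail(10)=2 chase 'd': 2 ⇒ 3;  out={1}∪out(3)={1}
  fail(6) 'dbdcda': from fail(5)=1 chase 'a': 1→0 ⇒ 0;  out={0}∪out(0)={0}

Run:
pos 0 'c': at 7
pos 1 'a': at 8
pos 2 'd': at 9
pos 3 'b': at 10
pos 4 'd': at 11  → match P1@[0:4]
pos 5 'd': at 1 (fail-walked)
pos 6 'b': at 2
pos 7 'd': at 3
pos 8 'c': at 4
pos 9 'd': at 5
pos 10 'a': at 6  → match P0@[5:10]
pos 11 'd': at 1 (fail-walked)
pos 12 'd': at 1 (fail-walked)
pos 13 'd': at 1 (fail-walked)
pos 14 'b': at 2
pos 15 'd': at 3
pos 16 'c': at 4
pos 17 'd': at 5
pos 18 'a': at 6  → match P0@[13:18]
pos 19 'b': at 0 (fail-walked)
pos 20 'c': at 7
pos 21 'a': at 8
pos 22 'd': at 9
pos 23 'b': at 10
pos 24 'd': at 11  → match P1@[20:24]
pos 25 'd': at 1 (fail-walked)
pos 26 'c': at 7 (fail-walked)
pos 27 'a': at 8
pos 28 'd': at 9
pos 29 'b': at 10
pos 30 'd': at 11  → match P1@[26:30]
pos 31 'd': at 1 (fail-walked)
pos 32 'b': at 2
pos 33 'd': at 3
pos 34 'c': at 4
pos 35 'd': at 5
pos 36 'a': at 6  → match P0@[31:36]
pos 37 'd': at 1 (fail-walked)
pos 38 'b': at 2
pos 39 'b': at 0 (fail-walked)
pos 40 'c': at 7
pos 41 'd': at 1 (fail-walked)
pos 42 'b': at 2
pos 43 'd': at 3
pos 44 'c': at 4
pos 45 'd': at 5
pos 46 'a': at 6  → match P0@[41:46]
pos 47 'b': at 0 (fail-walked)
pos 48 'd': at 1
pos 49 'd': at 1 (fail-walked)
pos 50 'b': at 2
pos 51 'd': at 3
pos 52 'c': at 4
pos 53 'd': at 5

Matches: [[4,1],[10,0],[18,0],[24,1],[30,1],[36,0],[46,0]]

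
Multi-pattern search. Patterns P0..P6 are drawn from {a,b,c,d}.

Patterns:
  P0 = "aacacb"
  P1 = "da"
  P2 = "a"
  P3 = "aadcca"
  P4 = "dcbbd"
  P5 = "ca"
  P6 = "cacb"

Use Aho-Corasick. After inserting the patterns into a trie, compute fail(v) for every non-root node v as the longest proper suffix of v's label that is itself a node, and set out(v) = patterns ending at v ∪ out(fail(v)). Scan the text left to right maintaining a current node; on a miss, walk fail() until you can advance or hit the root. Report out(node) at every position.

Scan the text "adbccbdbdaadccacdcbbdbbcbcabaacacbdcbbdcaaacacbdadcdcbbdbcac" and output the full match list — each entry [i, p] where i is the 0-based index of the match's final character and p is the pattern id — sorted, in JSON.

Construct AC machine:
Trie nodes:
  n0 'ε': a→1 c→17 d→7
  n1 'a': a→2  [P2 ends]
  n2 'aa': c→3 d→9
  n3 'aac': a→4
  n4 'aaca': c→5
  n5 'aacac': b→6
  n6 'aacacb': ·  [P0 ends]
  n7 'd': a→8 c→13
  n8 'da': ·  [P1 ends]
  n9 'aad': c→10
  n10 'aadc': c→11
  n11 'aadcc': a→12
  n12 'aadcca': ·  [P3 ends]
  n13 'dc': b→14
  n14 'dcb': b→15
  n15 'dcbb': d→16
  n16 'dcbbd': ·  [P4 ends]
  n17 'c': a→18
  n18 'ca': c→19  [P5 ends]
  n19 'cac': b→20
  n20 'cacb': ·  [P6 ends]

Failure links (BFS by depth):
  n1('a'): parent n0 fail=0; on 'a' 0 → fail=0;  out {2}∪∅={2}
  n7('d'): parent n0 fail=0; on 'd' 0 → fail=0;  out ∅∪∅=∅
  n17('c'): parent n0 fail=0; on 'c' 0 → fail=0;  out ∅∪∅=∅
  n2('aa'): parent n1 fail=0; on 'a' 0 → fail=1;  out ∅∪{2}={2}
  n8('da'): parent n7 fail=0; on 'a' 0 → fail=1;  out {1}∪{2}={1,2}
  n13('dc'): parent n7 fail=0; on 'c' 0 → fail=17;  out ∅∪∅=∅
  n18('ca'): parent n17 fail=0; on 'a' 0 → fail=1;  out {5}∪{2}={2,5}
  n3('aac'): parent n2 fail=1; on 'c' 1→0 → fail=17;  out ∅∪∅=∅
  n9('aad'): parent n2 fail=1; on 'd' 1→0 → fail=7;  out ∅∪∅=∅
  n14('dcb'): parent n13 fail=17; on 'b' 17→0 → fail=0;  out ∅∪∅=∅
  n19('cac'): parent n18 fail=1; on 'c' 1→0 → fail=17;  out ∅∪∅=∅
  n4('aaca'): parent n3 fail=17; on 'a' 17 → fail=18;  out ∅∪{2,5}={2,5}
  n10('aadc'): parent n9 fail=7; on 'c' 7 → fail=13;  out ∅∪∅=∅
  n15('dcbb'): parent n14 fail=0; on 'b' 0 → fail=0;  out ∅∪∅=∅
  n20('cacb'): parent n19 fail=17; on 'b' 17→0 → fail=0;  out {6}∪∅={6}
  n5('aacac'): parent n4 fail=18; on 'c' 18 → fail=19;  out ∅∪∅=∅
  n11('aadcc'): parent n10 fail=13; on 'c' 13→17→0 → fail=17;  out ∅∪∅=∅
  n16('dcbbd'): parent n15 fail=0; on 'd' 0 → fail=7;  out {4}∪∅={4}
  n6('aacacb'): parent n5 fail=19; on 'b' 19 → fail=20;  out {0}∪{6}={0,6}
  n12('aadcca'): parent n11 fail=17; on 'a' 17 → fail=18;  out {3}∪{2,5}={2,3,5}

Run:
[0] read 'a'  n0⇒n1  ** P2@[0:0]
[1] read 'd'  n1⇒n7 (via fail)
[2] read 'b'  n7⇒n0 (via fail)
[3] read 'c'  n0⇒n17
[4] read 'c'  n17⇒n17 (via fail)
[5] read 'b'  n17⇒n0 (via fail)
[6] read 'd'  n0⇒n7
[7] read 'b'  n7⇒n0 (via fail)
[8] read 'd'  n0⇒n7
[9] read 'a'  n7⇒n8  ** P1@[8:9],P2@[9:9]
[10] read 'a'  n8⇒n2 (via fail)  ** P2@[10:10]
[11] read 'd'  n2⇒n9
[12] read 'c'  n9⇒n10
[13] read 'c'  n10⇒n11
[14] read 'a'  n11⇒n12  ** P2@[14:14],P3@[9:14],P5@[13:14]
[15] read 'c'  n12⇒n19 (via fail)
[16] read 'd'  n19⇒n7 (via fail)
[17] read 'c'  n7⇒n13
[18] read 'b'  n13⇒n14
[19] read 'b'  n14⇒n15
[20] read 'd'  n15⇒n16  ** P4@[16:20]
[21] read 'b'  n16⇒n0 (via fail)
[22] read 'b'  n0⇒n0
[23] read 'c'  n0⇒n17
[24] read 'b'  n17⇒n0 (via fail)
[25] read 'c'  n0⇒n17
[26] read 'a'  n17⇒n18  ** P2@[26:26],P5@[25:26]
[27] read 'b'  n18⇒n0 (via fail)
[28] read 'a'  n0⇒n1  ** P2@[28:28]
[29] read 'a'  n1⇒n2  ** P2@[29:29]
[30] read 'c'  n2⇒n3
[31] read 'a'  n3⇒n4  ** P2@[31:31],P5@[30:31]
[32] read 'c'  n4⇒n5
[33] read 'b'  n5⇒n6  ** P0@[28:33],P6@[30:33]
[34] read 'd'  n6⇒n7 (via fail)
[35] read 'c'  n7⇒n13
[36] read 'b'  n13⇒n14
[37] read 'b'  n14⇒n15
[38] read 'd'  n15⇒n16  ** P4@[34:38]
[39] read 'c'  n16⇒n13 (via fail)
[40] read 'a'  n13⇒n18 (via fail)  ** P2@[40:40],P5@[39:40]
[41] read 'a'  n18⇒n2 (via fail)  ** P2@[41:41]
[42] read 'a'  n2⇒n2 (via fail)  ** P2@[42:42]
[43] read 'c'  n2⇒n3
[44] read 'a'  n3⇒n4  ** P2@[44:44],P5@[43:44]
[45] read 'c'  n4⇒n5
[46] read 'b'  n5⇒n6  ** P0@[41:46],P6@[43:46]
[47] read 'd'  n6⇒n7 (via fail)
[48] read 'a'  n7⇒n8  ** P1@[47:48],P2@[48:48]
[49] read 'd'  n8⇒n7 (via fail)
[50] read 'c'  n7⇒n13
[51] read 'd'  n13⇒n7 (via fail)
[52] read 'c'  n7⇒n13
[53] read 'b'  n13⇒n14
[54] read 'b'  n14⇒n15
[55] read 'd'  n15⇒n16  ** P4@[51:55]
[56] read 'b'  n16⇒n0 (via fail)
[57] read 'c'  n0⇒n17
[58] read 'a'  n17⇒n18  ** P2@[58:58],P5@[57:58]
[59] read 'c'  n18⇒n19

Result: [[0,2],[9,1],[9,2],[10,2],[14,2],[14,3],[14,5],[20,4],[26,2],[26,5],[28,2],[29,2],[31,2],[31,5],[33,0],[33,6],[38,4],[40,2],[40,5],[41,2],[42,2],[44,2],[44,5],[46,0],[46,6],[48,1],[48,2],[55,4],[58,2],[58,5]]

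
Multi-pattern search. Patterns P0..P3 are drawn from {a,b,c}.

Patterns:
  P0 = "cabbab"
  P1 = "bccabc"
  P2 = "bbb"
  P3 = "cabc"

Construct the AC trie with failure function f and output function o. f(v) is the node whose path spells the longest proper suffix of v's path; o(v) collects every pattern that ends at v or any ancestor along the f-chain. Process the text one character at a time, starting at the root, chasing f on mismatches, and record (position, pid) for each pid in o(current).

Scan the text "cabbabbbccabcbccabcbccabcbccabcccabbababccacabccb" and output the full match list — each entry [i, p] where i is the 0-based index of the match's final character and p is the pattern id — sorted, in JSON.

Build automaton:
Trie (insert patterns):
  0='ε' goto b→7 c→1
  1='c' goto a→2
  2='ca' goto b→3
  3='cab' goto b→4 c→15
  4='cabb' goto a→5
  5='cabba' goto b→6
  6='cabbab' goto ·  [P0 ends]
  7='b' goto b→13 c→8
  8='bc' goto c→9
  9='bcc' goto a→10
  10='bcca' goto b→11
  11='bccab' goto c→12
  12='bccabc' goto ·  [P1 ends]
  13='bb' goto b→14
  14='bbb' goto ·  [P2 ends]
  15='cabc' goto ·  [P3 ends]

Failure links (BFS by depth):
  fail(1) 'c': from fail(0)=0 chase 'c': 0 ⇒ 0;  out=∅∪out(0)=∅
  fail(7) 'b': from fail(0)=0 chase 'b': 0 ⇒ 0;  out=∅∪out(0)=∅
  fail(2) 'ca': from fail(1)=0 chase 'a': 0 ⇒ 0;  out=∅∪out(0)=∅
  fail(8) 'bc': from fail(7)=0 chase 'c': 0 ⇒ 1;  out=∅∪out(1)=∅
  fail(13) 'bb': from fail(7)=0 chase 'b': 0 ⇒ 7;  out=∅∪out(7)=∅
  fail(3) 'cab': from fail(2)=0 chase 'b': 0 ⇒ 7;  out=∅∪out(7)=∅
  fail(9) 'bcc': from fail(8)=1 chase 'c': 1→0 ⇒ 1;  out=∅∪out(1)=∅
  fail(14) 'bbb': from fail(13)=7 chase 'b': 7 ⇒ 13;  out={2}∪out(13)={2}
  fail(4) 'cabb': from fail(3)=7 chase 'b': 7 ⇒ 13;  out=∅∪out(13)=∅
  fail(10) 'bcca': from fail(9)=1 chase 'a': 1 ⇒ 2;  out=∅∪out(2)=∅
  fail(15) 'cabc': from fail(3)=7 chase 'c': 7 ⇒ 8;  out={3}∪out(8)={3}
  fail(5) 'cabba': from fail(4)=13 chase 'a': 13→7→0 ⇒ 0;  out=∅∪out(0)=∅
  fail(11) 'bccab': from fail(10)=2 chase 'b': 2 ⇒ 3;  out=∅∪out(3)=∅
  fail(6) 'cabbab': from fail(5)=0 chase 'b': 0 ⇒ 7;  out={0}∪out(7)={0}
  fail(12) 'bccabc': from fail(11)=3 chase 'c': 3 ⇒ 15;  out={1}∪out(15)={1,3}

Run:
[0] read 'c'  n0⇒n1
[1] read 'a'  n1⇒n2
[2] read 'b'  n2⇒n3
[3] read 'b'  n3⇒n4
[4] read 'a'  n4⇒n5
[5] read 'b'  n5⇒n6  → match P0@[0:5]
[6] read 'b'  n6⇒n13 ·f
[7] read 'b'  n13⇒n14  → match P2@[5:7]
[8] read 'c'  n14⇒n8 ·f
[9] read 'c'  n8⇒n9
[10] read 'a'  n9⇒n10
[11] read 'b'  n10⇒n11
[12] read 'c'  n11⇒n12  → match P1@[7:12],P3@[9:12]
[13] read 'b'  n12⇒n7 ·f
[14] read 'c'  n7⇒n8
[15] read 'c'  n8⇒n9
[16] read 'a'  n9⇒n10
[17] read 'b'  n10⇒n11
[18] read 'c'  n11⇒n12  → match P1@[13:18],P3@[15:18]
[19] read 'b'  n12⇒n7 ·f
[20] read 'c'  n7⇒n8
[21] read 'c'  n8⇒n9
[22] read 'a'  n9⇒n10
[23] read 'b'  n10⇒n11
[24] read 'c'  n11⇒n12  → match P1@[19:24],P3@[21:24]
[25] read 'b'  n12⇒n7 ·f
[26] read 'c'  n7⇒n8
[27] read 'c'  n8⇒n9
[28] read 'a'  n9⇒n10
[29] read 'b'  n10⇒n11
[30] read 'c'  n11⇒n12  → match P1@[25:30],P3@[27:30]
[31] read 'c'  n12⇒n9 ·f
[32] read 'c'  n9⇒n1 ·f
[33] read 'a'  n1⇒n2
[34] read 'b'  n2⇒n3
[35] read 'b'  n3⇒n4
[36] read 'a'  n4⇒n5
[37] read 'b'  n5⇒n6  → match P0@[32:37]
[38] read 'a'  n6⇒n0 ·f
[39] read 'b'  n0⇒n7
[40] read 'c'  n7⇒n8
[41] read 'c'  n8⇒n9
[42] read 'a'  n9⇒n10
[43] read 'c'  n10⇒n1 ·f
[44] read 'a'  n1⇒n2
[45] read 'b'  n2⇒n3
[46] read 'c'  n3⇒n15  → match P3@[43:46]
[47] read 'c'  n15⇒n9 ·f
[48] read 'b'  n9⇒n7 ·f

All matches (sorted): [[5,0],[7,2],[12,1],[12,3],[18,1],[18,3],[24,1],[24,3],[30,1],[30,3],[37,0],[46,3]]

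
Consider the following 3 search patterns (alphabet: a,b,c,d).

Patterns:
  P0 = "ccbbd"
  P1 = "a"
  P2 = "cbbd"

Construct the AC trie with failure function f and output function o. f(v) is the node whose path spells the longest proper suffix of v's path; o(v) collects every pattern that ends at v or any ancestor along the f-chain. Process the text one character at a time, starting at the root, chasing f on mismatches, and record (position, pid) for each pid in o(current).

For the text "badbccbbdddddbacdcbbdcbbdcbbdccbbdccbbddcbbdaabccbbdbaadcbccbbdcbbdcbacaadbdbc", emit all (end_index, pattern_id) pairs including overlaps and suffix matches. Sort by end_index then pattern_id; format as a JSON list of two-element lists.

Build:
Trie nodes:
  0='ε' goto a→6 c→1
  1='c' goto b→7 c→2
  2='cc' goto b→3
  3='ccb' goto b→4
  4='ccbb' goto d→5
  5='ccbbd' goto ·  [P0 ends]
  6='a' goto ·  [P1 ends]
  7='cb' goto b→8
  8='cbb' goto d→9
  9='cbbd' goto ·  [P2 ends]

BFS fail/out derivation:
  n1('c'): parent n0 fail=0; on 'c' 0 → fail=0;  out ∅∪∅=∅
  n6('a'): parent n0 fail=0; on 'a' 0 → fail=0;  out {1}∪∅={1}
  n2('cc'): parent n1 fail=0; on 'c' 0 → fail=1;  out ∅∪∅=∅
  n7('cb'): parent n1 fail=0; on 'b' 0 → fail=0;  out ∅∪∅=∅
  n3('ccb'): parent n2 fail=1; on 'b' 1 → fail=7;  out ∅∪∅=∅
  n8('cbb'): parent n7 fail=0; on 'b' 0 → fail=0;  out ∅∪∅=∅
  n4('ccbb'): parent n3 fail=7; on 'b' 7 → fail=8;  out ∅∪∅=∅
  n9('cbbd'): parent n8 fail=0; on 'd' 0 → fail=0;  out {2}∪∅={2}
  n5('ccbbd'): parent n4 fail=8; on 'd' 8 → fail=9;  out {0}∪{2}={0,2}

Text stream:
[0] read 'b'  n0⇒n0
[1] read 'a'  n0⇒n6  → match P1@[1:1]
[2] read 'd'  n6⇒n0 (fail-walked)
[3] read 'b'  n0⇒n0
[4] read 'c'  n0⇒n1
[5] read 'c'  n1⇒n2
[6] read 'b'  n2⇒n3
[7] read 'b'  n3⇒n4
[8] read 'd'  n4⇒n5  → match P0@[4:8],P2@[5:8]
[9] read 'd'  n5⇒n0 (fail-walked)
[10] read 'd'  n0⇒n0
[11] read 'd'  n0⇒n0
[12] read 'd'  n0⇒n0
[13] read 'b'  n0⇒n0
[14] read 'a'  n0⇒n6  → match P1@[14:14]
[15] read 'c'  n6⇒n1 (fail-walked)
[16] read 'd'  n1⇒n0 (fail-walked)
[17] read 'c'  n0⇒n1
[18] read 'b'  n1⇒n7
[19] read 'b'  n7⇒n8
[20] read 'd'  n8⇒n9  → match P2@[17:20]
[21] read 'c'  n9⇒n1 (fail-walked)
[22] read 'b'  n1⇒n7
[23] read 'b'  n7⇒n8
[24] read 'd'  n8⇒n9  → match P2@[21:24]
[25] read 'c'  n9⇒n1 (fail-walked)
[26] read 'b'  n1⇒n7
[27] read 'b'  n7⇒n8
[28] read 'd'  n8⇒n9  → match P2@[25:28]
[29] read 'c'  n9⇒n1 (fail-walked)
[30] read 'c'  n1⇒n2
[31] read 'b'  n2⇒n3
[32] read 'b'  n3⇒n4
[33] read 'd'  n4⇒n5  → match P0@[29:33],P2@[30:33]
[34] read 'c'  n5⇒n1 (fail-walked)
[35] read 'c'  n1⇒n2
[36] read 'b'  n2⇒n3
[37] read 'b'  n3⇒n4
[38] read 'd'  n4⇒n5  → match P0@[34:38],P2@[35:38]
[39] read 'd'  n5⇒n0 (fail-walked)
[40] read 'c'  n0⇒n1
[41] read 'b'  n1⇒n7
[42] read 'b'  n7⇒n8
[43] read 'd'  n8⇒n9  → match P2@[40:43]
[44] read 'a'  n9⇒n6 (fail-walked)  → match P1@[44:44]
[45] read 'a'  n6⇒n6 (fail-walked)  → match P1@[45:45]
[46] read 'b'  n6⇒n0 (fail-walked)
[47] read 'c'  n0⇒n1
[48] read 'c'  n1⇒n2
[49] read 'b'  n2⇒n3
[50] read 'b'  n3⇒n4
[51] read 'd'  n4⇒n5  → match P0@[47:51],P2@[48:51]
[52] read 'b'  n5⇒n0 (fail-walked)
[53] read 'a'  n0⇒n6  → match P1@[53:53]
[54] read 'a'  n6⇒n6 (fail-walked)  → match P1@[54:54]
[55] read 'd'  n6⇒n0 (fail-walked)
[56] read 'c'  n0⇒n1
[57] read 'b'  n1⇒n7
[58] read 'c'  n7⇒n1 (fail-walked)
[59] read 'c'  n1⇒n2
[60] read 'b'  n2⇒n3
[61] read 'b'  n3⇒n4
[62] read 'd'  n4⇒n5  → match P0@[58:62],P2@[59:62]
[63] read 'c'  n5⇒n1 (fail-walked)
[64] read 'b'  n1⇒n7
[65] read 'b'  n7⇒n8
[66] read 'd'  n8⇒n9  → match P2@[63:66]
[67] read 'c'  n9⇒n1 (fail-walked)
[68] read 'b'  n1⇒n7
[69] read 'a'  n7⇒n6 (fail-walked)  → match P1@[69:69]
[70] read 'c'  n6⇒n1 (fail-walked)
[71] read 'a'  n1⇒n6 (fail-walked)  → match P1@[71:71]
[72] read 'a'  n6⇒n6 (fail-walked)  → match P1@[72:72]
[73] read 'd'  n6⇒n0 (fail-walked)
[74] read 'b'  n0⇒n0
[75] read 'd'  n0⇒n0
[76] read 'b'  n0⇒n0
[77] read 'c'  n0⇒n1

Matches: [[1,1],[8,0],[8,2],[14,1],[20,2],[24,2],[28,2],[33,0],[33,2],[38,0],[38,2],[43,2],[44,1],[45,1],[51,0],[51,2],[53,1],[54,1],[62,0],[62,2],[66,2],[69,1],[71,1],[72,1]]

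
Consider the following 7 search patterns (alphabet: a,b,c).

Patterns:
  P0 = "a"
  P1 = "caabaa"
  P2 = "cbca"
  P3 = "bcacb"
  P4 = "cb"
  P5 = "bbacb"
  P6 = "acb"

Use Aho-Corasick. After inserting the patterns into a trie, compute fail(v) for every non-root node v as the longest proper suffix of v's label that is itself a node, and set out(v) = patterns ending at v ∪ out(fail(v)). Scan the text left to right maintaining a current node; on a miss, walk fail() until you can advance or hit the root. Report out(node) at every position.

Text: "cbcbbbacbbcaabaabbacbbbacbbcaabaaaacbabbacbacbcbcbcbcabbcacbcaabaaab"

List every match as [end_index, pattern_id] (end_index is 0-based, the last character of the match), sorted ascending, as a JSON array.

Construct AC machine:
Trie nodes:
  0='ε' goto a→1 b→11 c→2
  1='a' goto c→20  [P0 ends]
  2='c' goto a→3 b→8
  3='ca' goto a→4
  4='caa' goto b→5
  5='caab' goto a→6
  6='caaba' goto a→7
  7='caabaa' goto ·  [P1 ends]
  8='cb' goto c→9  [P4 ends]
  9='cbc' goto a→10
  10='cbca' goto ·  [P2 ends]
  11='b' goto b→16 c→12
  12='bc' goto a→13
  13='bca' goto c→14
  14='bcac' goto b→15
  15='bcacb' goto ·  [P3 ends]
  16='bb' goto a→17
  17='bba' goto c→18
  18='bbac' goto b→19
  19='bbacb' goto ·  [P5 ends]
  20='ac' goto b→21
  21='acb' goto ·  [P6 ends]

BFS fail/out derivation:
  fail(1) 'a': from fail(0)=0 chase 'a': 0 ⇒ 0;  out={0}∪out(0)={0}
  fail(2) 'c': from fail(0)=0 chase 'c': 0 ⇒ 0;  out=∅∪out(0)=∅
  fail(11) 'b': from fail(0)=0 chase 'b': 0 ⇒ 0;  out=∅∪out(0)=∅
  fail(3) 'ca': from fail(2)=0 chase 'a': 0 ⇒ 1;  out=∅∪out(1)={0}
  fail(8) 'cb': from fail(2)=0 chase 'b': 0 ⇒ 11;  out={4}∪out(11)={4}
  fail(12) 'bc': from fail(11)=0 chase 'c': 0 ⇒ 2;  out=∅∪out(2)=∅
  fail(16) 'bb': from fail(11)=0 chase 'b': 0 ⇒ 11;  out=∅∪out(11)=∅
  fail(20) 'ac': from fail(1)=0 chase 'c': 0 ⇒ 2;  out=∅∪out(2)=∅
  fail(4) 'caa': from fail(3)=1 chase 'a': 1→0 ⇒ 1;  out=∅∪out(1)={0}
  fail(9) 'cbc': from fail(8)=11 chase 'c': 11 ⇒ 12;  out=∅∪out(12)=∅
  fail(13) 'bca': from fail(12)=2 chase 'a': 2 ⇒ 3;  out=∅∪out(3)={0}
  fail(17) 'bba': from fail(16)=11 chase 'a': 11→0 ⇒ 1;  out=∅∪out(1)={0}
  fail(21) 'acb': from fail(20)=2 chase 'b': 2 ⇒ 8;  out={6}∪out(8)={4,6}
  fail(5) 'caab': from fail(4)=1 chase 'b': 1→0 ⇒ 11;  out=∅∪out(11)=∅
  fail(10) 'cbca': from fail(9)=12 chase 'a': 12 ⇒ 13;  out={2}∪out(13)={0,2}
  fail(14) 'bcac': from fail(13)=3 chase 'c': 3→1 ⇒ 20;  out=∅∪out(20)=∅
  fail(18) 'bbac': from fail(17)=1 chase 'c': 1 ⇒ 20;  out=∅∪out(20)=∅
  fail(6) 'caaba': from fail(5)=11 chase 'a': 11→0 ⇒ 1;  out=∅∪out(1)={0}
  fail(15) 'bcacb': from fail(14)=20 chase 'b': 20 ⇒ 21;  out={3}∪out(21)={3,4,6}
  fail(19) 'bbacb': from fail(18)=20 chase 'b': 20 ⇒ 21;  out={5}∪out(21)={4,5,6}
  fail(7) 'caabaa': from fail(6)=1 chase 'a': 1→0 ⇒ 1;  out={1}∪out(1)={0,1}

Text stream:
i=0 'c': node 0→2
i=1 'b': node 2→8  ** P4@[0:1]
i=2 'c': node 8→9
i=3 'b': node 9→8 (via fail)  ** P4@[2:3]
i=4 'b': node 8→16 (via fail)
i=5 'b': node 16→16 (via fail)
i=6 'a': node 16→17  ** P0@[6:6]
i=7 'c': node 17→18
i=8 'b': node 18→19  ** P4@[7:8],P5@[4:8],P6@[6:8]
i=9 'b': node 19→16 (via fail)
i=10 'c': node 16→12 (via fail)
i=11 'a': node 12→13  ** P0@[11:11]
i=12 'a': node 13→4 (via fail)  ** P0@[12:12]
i=13 'b': node 4→5
i=14 'a': node 5→6  ** P0@[14:14]
i=15 'a': node 6→7  ** P0@[15:15],P1@[10:15]
i=16 'b': node 7→11 (via fail)
i=17 'b': node 11→16
i=18 'a': node 16→17  ** P0@[18:18]
i=19 'c': node 17→18
i=20 'b': node 18→19  ** P4@[19:20],P5@[16:20],P6@[18:20]
i=21 'b': node 19→16 (via fail)
i=22 'b': node 16→16 (via fail)
i=23 'a': node 16→17  ** P0@[23:23]
i=24 'c': node 17→18
i=25 'b': node 18→19  ** P4@[24:25],P5@[21:25],P6@[23:25]
i=26 'b': node 19→16 (via fail)
i=27 'c': node 16→12 (via fail)
i=28 'a': node 12→13  ** P0@[28:28]
i=29 'a': node 13→4 (via fail)  ** P0@[29:29]
i=30 'b': node 4→5
i=31 'a': node 5→6  ** P0@[31:31]
i=32 'a': node 6→7  ** P0@[32:32],P1@[27:32]
i=33 'a': node 7→1 (via fail)  ** P0@[33:33]
i=34 'a': node 1→1 (via fail)  ** P0@[34:34]
i=35 'c': node 1→20
i=36 'b': node 20→21  ** P4@[35:36],P6@[34:36]
i=37 'a': node 21→1 (via fail)  ** P0@[37:37]
i=38 'b': node 1→11 (via fail)
i=39 'b': node 11→16
i=40 'a': node 16→17  ** P0@[40:40]
i=41 'c': node 17→18
i=42 'b': node 18→19  ** P4@[41:42],P5@[38:42],P6@[40:42]
i=43 'a': node 19→1 (via fail)  ** P0@[43:43]
i=44 'c': node 1→20
i=45 'b': node 20→21  ** P4@[44:45],P6@[43:45]
i=46 'c': node 21→9 (via fail)
i=47 'b': node 9→8 (via fail)  ** P4@[46:47]
i=48 'c': node 8→9
i=49 'b': node 9→8 (via fail)  ** P4@[48:49]
i=50 'c': node 8→9
i=51 'b': node 9→8 (via fail)  ** P4@[50:51]
i=52 'c': node 8→9
i=53 'a': node 9→10  ** P0@[53:53],P2@[50:53]
i=54 'b': node 10→11 (via fail)
i=55 'b': node 11→16
i=56 'c': node 16→12 (via fail)
i=57 'a': node 12→13  ** P0@[57:57]
i=58 'c': node 13→14
i=59 'b': node 14→15  ** P3@[55:59],P4@[58:59],P6@[57:59]
i=60 'c': node 15→9 (via fail)
i=61 'a': node 9→10  ** P0@[61:61],P2@[58:61]
i=62 'a': node 10→4 (via fail)  ** P0@[62:62]
i=63 'b': node 4→5
i=64 'a': node 5→6  ** P0@[64:64]
i=65 'a': node 6→7  ** P0@[65:65],P1@[60:65]
i=66 'a': node 7→1 (via fail)  ** P0@[66:66]
i=67 'b': node 1→11 (via fail)

All matches (sorted): [[1,4],[3,4],[6,0],[8,4],[8,5],[8,6],[11,0],[12,0],[14,0],[15,0],[15,1],[18,0],[20,4],[20,5],[20,6],[23,0],[25,4],[25,5],[25,6],[28,0],[29,0],[31,0],[32,0],[32,1],[33,0],[34,0],[36,4],[36,6],[37,0],[40,0],[42,4],[42,5],[42,6],[43,0],[45,4],[45,6],[47,4],[49,4],[51,4],[53,0],[53,2],[57,0],[59,3],[59,4],[59,6],[61,0],[61,2],[62,0],[64,0],[65,0],[65,1],[66,0]]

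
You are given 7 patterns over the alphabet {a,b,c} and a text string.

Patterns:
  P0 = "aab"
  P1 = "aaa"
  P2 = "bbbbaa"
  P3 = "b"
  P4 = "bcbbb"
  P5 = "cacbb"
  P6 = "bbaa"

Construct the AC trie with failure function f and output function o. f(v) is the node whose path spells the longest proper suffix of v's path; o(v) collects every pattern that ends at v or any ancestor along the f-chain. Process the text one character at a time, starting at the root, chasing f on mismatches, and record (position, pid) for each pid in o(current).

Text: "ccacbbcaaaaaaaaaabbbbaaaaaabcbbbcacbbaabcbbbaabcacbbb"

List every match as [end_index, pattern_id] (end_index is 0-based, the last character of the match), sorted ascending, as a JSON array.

Build:
Trie nodes:
  n0 'ε': a→1 b→5 c→15
  n1 'a': a→2
  n2 'aa': a→4 b→3
  n3 'aab': ·  [P0 ends]
  n4 'aaa': ·  [P1 ends]
  n5 'b': b→6 c→11  [P3 ends]
  n6 'bb': a→20 b→7
  n7 'bbb': b→8
  n8 'bbbb': a→9
  n9 'bbbba': a→10
  n10 'bbbbaa': ·  [P2 ends]
  n11 'bc': b→12
  n12 'bcb': b→13
  n13 'bcbb': b→14
  n14 'bcbbb': ·  [P4 ends]
  n15 'c': a→16
  n16 'ca': c→17
  n17 'cac': b→18
  n18 'cacb': b→19
  n19 'cacbb': ·  [P5 ends]
  n20 'bba': a→21
  n21 'bbaa': ·  [P6 ends]

Failure links (BFS by depth):
  n1('a'): parent n0 fail=0; on 'a' 0 → fail=0;  out ∅∪∅=∅
  n5('b'): parent n0 fail=0; on 'b' 0 → fail=0;  out {3}∪∅={3}
  n15('c'): parent n0 fail=0; on 'c' 0 → fail=0;  out ∅∪∅=∅
  n2('aa'): parent n1 fail=0; on 'a' 0 → fail=1;  out ∅∪∅=∅
  n6('bb'): parent n5 fail=0; on 'b' 0 → fail=5;  out ∅∪{3}={3}
  n11('bc'): parent n5 fail=0; on 'c' 0 → fail=15;  out ∅∪∅=∅
  n16('ca'): parent n15 fail=0; on 'a' 0 → fail=1;  out ∅∪∅=∅
  n3('aab'): parent n2 fail=1; on 'b' 1→0 → fail=5;  out {0}∪{3}={0,3}
  n4('aaa'): parent n2 fail=1; on 'a' 1 → fail=2;  out {1}∪∅={1}
  n7('bbb'): parent n6 fail=5; on 'b' 5 → fail=6;  out ∅∪{3}={3}
  n12('bcb'): parent n11 fail=15; on 'b' 15→0 → fail=5;  out ∅∪{3}={3}
  n17('cac'): parent n16 fail=1; on 'c' 1→0 → fail=15;  out ∅∪∅=∅
  n20('bba'): parent n6 fail=5; on 'a' 5→0 → fail=1;  out ∅∪∅=∅
  n8('bbbb'): parent n7 fail=6; on 'b' 6 → fail=7;  out ∅∪{3}={3}
  n13('bcbb'): parent n12 fail=5; on 'b' 5 → fail=6;  out ∅∪{3}={3}
  n18('cacb'): parent n17 fail=15; on 'b' 15→0 → fail=5;  out ∅∪{3}={3}
  n21('bbaa'): parent n20 fail=1; on 'a' 1 → fail=2;  out {6}∪∅={6}
  n9('bbbba'): parent n8 fail=7; on 'a' 7→6 → fail=20;  out ∅∪∅=∅
  n14('bcbbb'): parent n13 fail=6; on 'b' 6 → fail=7;  out {4}∪{3}={3,4}
  n19('cacbb'): parent n18 fail=5; on 'b' 5 → fail=6;  out {5}∪{3}={3,5}
  n10('bbbbaa'): parent n9 fail=20; on 'a' 20 → fail=21;  out {2}∪{6}={2,6}

Run:
i=0 'c': node 0→15
i=1 'c': node 15→15 (fail-walked)
i=2 'a': node 15→16
i=3 'c': node 16→17
i=4 'b': node 17→18  emit P3@[4:4]
i=5 'b': node 18→19  emit P3@[5:5],P5@[1:5]
i=6 'c': node 19→11 (fail-walked)
i=7 'a': node 11→16 (fail-walked)
i=8 'a': node 16→2 (fail-walked)
i=9 'a': node 2→4  emit P1@[7:9]
i=10 'a': node 4→4 (fail-walked)  emit P1@[8:10]
i=11 'a': node 4→4 (fail-walked)  emit P1@[9:11]
i=12 'a': node 4→4 (fail-walked)  emit P1@[10:12]
i=13 'a': node 4→4 (fail-walked)  emit P1@[11:13]
i=14 'a': node 4→4 (fail-walked)  emit P1@[12:14]
i=15 'a': node 4→4 (fail-walked)  emit P1@[13:15]
i=16 'a': node 4→4 (fail-walked)  emit P1@[14:16]
i=17 'b': node 4→3 (fail-walked)  emit P0@[15:17],P3@[17:17]
i=18 'b': node 3→6 (fail-walked)  emit P3@[18:18]
i=19 'b': node 6→7  emit P3@[19:19]
i=20 'b': node 7→8  emit P3@[20:20]
i=21 'a': node 8→9
i=22 'a': node 9→10  emit P2@[17:22],P6@[19:22]
i=23 'a': node 10→4 (fail-walked)  emit P1@[21:23]
i=24 'a': node 4→4 (fail-walked)  emit P1@[22:24]
i=25 'a': node 4→4 (fail-walked)  emit P1@[23:25]
i=26 'a': node 4→4 (fail-walked)  emit P1@[24:26]
i=27 'b': node 4→3 (fail-walked)  emit P0@[25:27],P3@[27:27]
i=28 'c': node 3→11 (fail-walked)
i=29 'b': node 11→12  emit P3@[29:29]
i=30 'b': node 12→13  emit P3@[30:30]
i=31 'b': node 13→14  emit P3@[31:31],P4@[27:31]
i=32 'c': node 14→11 (fail-walked)
i=33 'a': node 11→16 (fail-walked)
i=34 'c': node 16→17
i=35 'b': node 17→18  emit P3@[35:35]
i=36 'b': node 18→19  emit P3@[36:36],P5@[32:36]
i=37 'a': node 19→20 (fail-walked)
i=38 'a': node 20→21  emit P6@[35:38]
i=39 'b': node 21→3 (fail-walked)  emit P0@[37:39],P3@[39:39]
i=40 'c': node 3→11 (fail-walked)
i=41 'b': node 11→12  emit P3@[41:41]
i=42 'b': node 12→13  emit P3@[42:42]
i=43 'b': node 13→14  emit P3@[43:43],P4@[39:43]
i=44 'a': node 14→20 (fail-walked)
i=45 'a': node 20→21  emit P6@[42:45]
i=46 'b': node 21→3 (fail-walked)  emit P0@[44:46],P3@[46:46]
i=47 'c': node 3→11 (fail-walked)
i=48 'a': node 11→16 (fail-walked)
i=49 'c': node 16→17
i=50 'b': node 17→18  emit P3@[50:50]
i=51 'b': node 18→19  emit P3@[51:51],P5@[47:51]
i=52 'b': node 19→7 (fail-walked)  emit P3@[52:52]

All matches (sorted): [[4,3],[5,3],[5,5],[9,1],[10,1],[11,1],[12,1],[13,1],[14,1],[15,1],[16,1],[17,0],[17,3],[18,3],[19,3],[20,3],[22,2],[22,6],[23,1],[24,1],[25,1],[26,1],[27,0],[27,3],[29,3],[30,3],[31,3],[31,4],[35,3],[36,3],[36,5],[38,6],[39,0],[39,3],[41,3],[42,3],[43,3],[43,4],[45,6],[46,0],[46,3],[50,3],[51,3],[51,5],[52,3]]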